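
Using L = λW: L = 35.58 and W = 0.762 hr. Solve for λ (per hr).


λ = L/W = 35.58/0.762 = 46.6929 /hr

Final: 46.6929 /hr


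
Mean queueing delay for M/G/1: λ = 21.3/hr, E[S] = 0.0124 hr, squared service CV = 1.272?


ρ = λ·E[S] = 21.3·0.0124 = 0.2641
E[S²] = E[S]²(1+C_s²) = 0.0124²·(1+1.272) = 0.0003493
Wq = λ·E[S²]/(2(1−ρ)) = 21.3·0.0003493/(2·0.7359) = 0.005056 hr

Final: 0.005056 hr


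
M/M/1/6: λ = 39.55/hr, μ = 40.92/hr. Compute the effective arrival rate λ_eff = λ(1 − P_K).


ρ = 0.9665; P_K = (1−ρ)ρ^6/(1−ρ^7) = 0.128685
λ_eff = λ(1 − P_K) = 39.55·(1 − 0.128685) = 39.55·0.871315 = 34.4605 /hr

Final: 34.4605 /hr


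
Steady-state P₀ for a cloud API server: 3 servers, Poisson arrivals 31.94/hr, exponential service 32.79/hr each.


a = λ/μ = 31.94/32.79 = 0.9741; ρ = a/c = 0.3247
Σ_{k=0}^{2} a^k/k! (terms k=0..2) = 1.00000 + 0.97408 + 0.47441 = 2.44849
Tail: a^3/(3!(1−ρ)) = 0.92423/(6·0.6753) = 0.22810
P₀ = 1/(2.44849 + 0.22810) = 1/2.67659 = 0.373609

Final: 0.373609


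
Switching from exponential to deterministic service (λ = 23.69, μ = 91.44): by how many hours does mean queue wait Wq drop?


ρ = 23.69/91.44 = 0.2591
Wq(M/M/1) = ρ/(μ−λ) = 0.2591/67.75 = 0.003824 hr
Wq(M/D/1) = ρ/(2(μ−λ)) = 0.001912 hr
Savings = 0.003824 − 0.001912 = 0.001912 hr

Final: 0.001912 hr


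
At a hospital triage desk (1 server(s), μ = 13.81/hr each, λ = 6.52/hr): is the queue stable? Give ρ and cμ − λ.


Total capacity cμ = 1·13.81 = 13.81/hr
ρ = λ/(cμ) = 6.52/13.81 = 0.4721
Stable ⇔ ρ < 1: YES
Spare capacity = cμ − λ = 13.81 − 6.52 = 7.29/hr

Final: ρ = 0.4721; stable; margin = 7.29/hr


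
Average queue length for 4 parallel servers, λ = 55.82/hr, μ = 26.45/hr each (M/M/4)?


a = λ/μ = 2.1104; ρ = a/4 = 0.5276
P₀ = 0.115561
Lq = P₀·a^c·ρ / (c!·(1−ρ)²) = 0.115561·19.83612·0.5276/(24·0.22316)
= 0.22581

Final: 0.22581


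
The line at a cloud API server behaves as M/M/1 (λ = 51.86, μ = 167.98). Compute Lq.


ρ = 51.86/167.98 = 0.3087
Lq = ρ²/(1−ρ) = 0.09531/0.6913 = 0.1379

Final: 0.1379


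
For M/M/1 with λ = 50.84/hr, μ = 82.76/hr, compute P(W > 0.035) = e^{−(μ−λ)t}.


W ~ Exponential(μ−λ) for M/M/1.
μ − λ = 82.76 − 50.84 = 31.9200
P(W > t) = e^{−(μ−λ)t} = e^{−1.1172} = 0.327195

Final: 0.327195


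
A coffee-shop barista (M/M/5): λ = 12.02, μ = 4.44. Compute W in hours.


a = 2.7072; ρ = 0.5414; P₀ = 0.064271
Lq = P₀·a^c·ρ/(c!(1−ρ)²) = 0.20054
Wq = Lq/λ = 0.20054/12.02 = 0.01668 hr
W = Wq + 1/μ = 0.01668 + 0.22523 = 0.24191 hr

Final: 0.24191 hr


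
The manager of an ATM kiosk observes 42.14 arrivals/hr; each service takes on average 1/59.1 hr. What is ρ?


ρ = λ/μ = 42.14/59.1 = 0.7130

Final: 0.7130


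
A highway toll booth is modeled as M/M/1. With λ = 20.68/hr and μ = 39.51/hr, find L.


ρ = λ/μ = 20.68/39.51 = 0.5234
L = ρ/(1−ρ) = 0.5234/(1 − 0.5234) = 0.5234/0.4766 = 1.0982

Final: 1.0982


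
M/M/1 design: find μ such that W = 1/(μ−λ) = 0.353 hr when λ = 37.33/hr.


W = 1/(μ−λ) ⇒ μ − λ = 1/W = 1/0.353 = 2.8329
μ = λ + 1/W = 37.33 + 2.8329 = 40.1629 per hr

Final: 40.1629 /hr


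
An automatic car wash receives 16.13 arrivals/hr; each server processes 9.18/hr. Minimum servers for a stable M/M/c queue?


Stability requires cμ > λ ⇔ c > λ/μ.
λ/μ = 16.13/9.18 = 1.7571
Minimum integer c = ⌊1.7571⌋ + 1 = 2
Check: 2·9.18 = 18.36 > 16.13, while 1·9.18 = 9.18 ≤ 16.13

Final: 2 servers


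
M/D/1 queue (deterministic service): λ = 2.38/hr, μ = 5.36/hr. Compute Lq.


ρ = 2.38/5.36 = 0.4440
M/D/1: Lq = ρ²/(2(1−ρ)) = 0.1972/(2·0.5560) = 0.17731

Final: 0.17731


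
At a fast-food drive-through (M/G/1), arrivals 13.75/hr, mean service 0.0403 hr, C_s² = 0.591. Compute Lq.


ρ = λ·E[S] = 13.75·0.0403 = 0.5541
Lq = ρ²(1+C_s²)/(2(1−ρ)) = 0.3071·(1+0.591)/(2·0.4459)
= 0.3071·1.5910/0.8918 = 0.54783

Final: 0.54783


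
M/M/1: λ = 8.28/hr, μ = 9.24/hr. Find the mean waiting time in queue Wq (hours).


ρ = 8.28/9.24 = 0.8961
Wq = ρ/(μ−λ) = 0.8961/(9.24 − 8.28) = 0.8961/0.9600 = 0.9334 hr

Final: 0.9334 hr


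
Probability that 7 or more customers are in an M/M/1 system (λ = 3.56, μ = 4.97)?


ρ = 3.56/4.97 = 0.7163
P(N ≥ n) = ρ^n = 0.7163^7 = 0.096751

Final: 0.096751


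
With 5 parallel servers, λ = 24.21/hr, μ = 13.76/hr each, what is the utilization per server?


ρ = λ/(cμ) = 24.21/(5·13.76) = 24.21/68.80 = 0.3519

Final: 0.3519


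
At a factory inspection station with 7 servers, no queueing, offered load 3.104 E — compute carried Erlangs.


B(7,3.104) = 0.025074 (Erlang-B)
Carried load = a(1 − B) = 3.104·(1 − 0.025074) = 3.104·0.974926 = 3.0262 E

Final: 3.0262 Erlangs


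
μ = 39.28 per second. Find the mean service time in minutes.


Mean service time = 1/μ = 1/39.28 second = 0.02546 second
In minutes: 0.02546 × 0.0166667 = 0.0004243 min

Final: 0.0004243 min


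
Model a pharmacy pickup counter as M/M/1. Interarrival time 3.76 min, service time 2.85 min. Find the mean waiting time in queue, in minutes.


λ = 60/3.76 = 15.9574 /hr
μ = 60/2.85 = 21.0526 /hr
ρ = λ/μ = 15.9574/21.0526 = 0.7580
Wq = ρ/(μ−λ) = 0.7580/(21.0526−15.9574) = 0.14876 hr
In minutes: 0.14876·60 = 8.926 min

Final: 8.926 min


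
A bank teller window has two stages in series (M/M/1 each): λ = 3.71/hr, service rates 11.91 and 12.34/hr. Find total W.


Each node sees arrival rate λ = 3.71/hr (tandem ⇒ throughput preserved).
W₁ = 1/(μ₁−λ) = 1/(11.91−3.71) = 0.12195 hr
W₂ = 1/(μ₂−λ) = 1/(12.34−3.71) = 0.11587 hr
W_total = W₁ + W₂ = 0.12195 + 0.11587 = 0.23783 hr

Final: 0.23783 hr


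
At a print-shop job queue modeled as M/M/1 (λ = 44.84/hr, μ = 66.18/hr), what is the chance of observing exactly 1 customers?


ρ = 44.84/66.18 = 0.6775
P_n = (1−ρ)·ρ^n = (1 − 0.6775)·0.6775^1 = 0.3225·0.677546 = 0.218477

Final: 0.218477


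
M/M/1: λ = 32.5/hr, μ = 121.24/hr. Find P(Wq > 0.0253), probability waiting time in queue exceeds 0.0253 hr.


ρ = 32.5/121.24 = 0.2681
P(Wq > t) = ρ·e^{−(μ−λ)t} = 0.2681·e^{−2.2451}
= 0.2681·0.105915 = 0.028392

Final: 0.028392


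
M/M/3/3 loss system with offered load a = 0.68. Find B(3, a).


B(c,a) = (a^c/c!) / Σ_{k=0}^{c} a^k/k!
a^3/3! = 0.052405
Σ terms (k=0..3): 1.00000 + 0.68000 + 0.23120 + 0.05241 = 1.963605
B = 0.052405/1.963605 = 0.026688

Final: 0.026688


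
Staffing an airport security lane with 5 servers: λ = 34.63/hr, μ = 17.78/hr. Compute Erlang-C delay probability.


a = λ/μ = 1.9477; ρ = a/5 = 0.3895
P₀ = 0.141681 (from M/M/c formula)
C(c,a) = [a^c/(c!(1−ρ))]·P₀ = [28.02875/(120·0.6105)]·0.141681
= 0.38262·0.141681 = 0.054210

Final: 0.054210


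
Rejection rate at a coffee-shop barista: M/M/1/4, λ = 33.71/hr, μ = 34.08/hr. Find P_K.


ρ = λ/μ = 33.71/34.08 = 0.9891
P_K = (1−ρ)ρ^K/(1−ρ^(K+1)) = (0.01086·0.957275)/(1 − 0.946882)
= 0.010393/0.053118 = 0.195658

Final: 0.195658


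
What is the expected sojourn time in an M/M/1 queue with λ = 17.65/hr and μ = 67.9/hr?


W = 1/(μ−λ) = 1/(67.9 − 17.65) = 1/50.25 = 0.01990 hr

Final: 0.01990 hr


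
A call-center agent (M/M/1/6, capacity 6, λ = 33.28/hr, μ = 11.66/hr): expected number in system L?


ρ = 33.28/11.66 = 2.8542
L = ρ[1 − (K+1)ρ^K + Kρ^(K+1)] / [(1−ρ)(1−ρ^(K+1))]
Numerator: 2.8542·(1 − 7·540.640534 + 6·1543.097510) = 15627.047340
Denominator: (-1.8542)·(-1542.097510) = 2859.360906
L = 15627.047340/2859.360906 = 5.4652

Final: 5.4652


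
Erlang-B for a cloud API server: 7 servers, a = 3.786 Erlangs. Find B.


B(c,a) = (a^c/c!) / Σ_{k=0}^{c} a^k/k!
a^7/7! = 2.212248
Σ terms (k=0..7): 1.00000 + 3.78600 + 7.16690 + 9.04463 + 8.56074 + 6.48219 + 4.09026 + 2.21225 = 42.342962
B = 2.212248/42.342962 = 0.052246

Final: 0.052246


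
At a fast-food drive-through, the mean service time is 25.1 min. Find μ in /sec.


μ = 1/(service time) in consistent units.
1 second = 0.0166667 min, so μ = 0.0166667/25.1 = 0.0006640 per second

Final: 0.0006640 /sec


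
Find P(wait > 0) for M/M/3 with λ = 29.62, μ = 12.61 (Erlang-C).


a = λ/μ = 2.3489; ρ = a/3 = 0.7830
P₀ = 0.062264 (from M/M/c formula)
C(c,a) = [a^c/(c!(1−ρ))]·P₀ = [12.96015/(6·0.2170)]·0.062264
= 9.95295·0.062264 = 0.619712

Final: 0.619712


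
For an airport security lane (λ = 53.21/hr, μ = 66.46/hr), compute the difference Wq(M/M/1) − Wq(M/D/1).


ρ = 53.21/66.46 = 0.8006
Wq(M/M/1) = ρ/(μ−λ) = 0.8006/13.25 = 0.06043 hr
Wq(M/D/1) = ρ/(2(μ−λ)) = 0.03021 hr
Savings = 0.06043 − 0.03021 = 0.03021 hr

Final: 0.03021 hr


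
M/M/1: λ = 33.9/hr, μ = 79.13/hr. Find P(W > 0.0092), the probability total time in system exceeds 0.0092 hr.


W ~ Exponential(μ−λ) for M/M/1.
μ − λ = 79.13 − 33.9 = 45.2300
P(W > t) = e^{−(μ−λ)t} = e^{−0.4161} = 0.659604

Final: 0.659604


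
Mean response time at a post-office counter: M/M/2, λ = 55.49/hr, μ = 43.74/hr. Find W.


a = 1.2686; ρ = 0.6343; P₀ = 0.223753
Lq = P₀·a^c·ρ/(c!(1−ρ)²) = 0.85410
Wq = Lq/λ = 0.85410/55.49 = 0.01539 hr
W = Wq + 1/μ = 0.01539 + 0.02286 = 0.03825 hr

Final: 0.03825 hr


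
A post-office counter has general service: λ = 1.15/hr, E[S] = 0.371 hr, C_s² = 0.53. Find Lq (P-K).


ρ = λ·E[S] = 1.15·0.371 = 0.4266
Lq = ρ²(1+C_s²)/(2(1−ρ)) = 0.1820·(1+0.53)/(2·0.5734)
= 0.1820·1.5300/1.1467 = 0.24288

Final: 0.24288


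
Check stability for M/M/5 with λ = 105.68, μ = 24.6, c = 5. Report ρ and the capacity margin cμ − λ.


Total capacity cμ = 5·24.6 = 123.00/hr
ρ = λ/(cμ) = 105.68/123.00 = 0.8592
Stable ⇔ ρ < 1: YES
Spare capacity = cμ − λ = 123.00 − 105.68 = 17.32/hr

Final: ρ = 0.8592; stable; margin = 17.32/hr


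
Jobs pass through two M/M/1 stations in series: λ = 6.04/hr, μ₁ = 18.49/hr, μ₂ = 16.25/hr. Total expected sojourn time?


Each node sees arrival rate λ = 6.04/hr (tandem ⇒ throughput preserved).
W₁ = 1/(μ₁−λ) = 1/(18.49−6.04) = 0.08032 hr
W₂ = 1/(μ₂−λ) = 1/(16.25−6.04) = 0.09794 hr
W_total = W₁ + W₂ = 0.08032 + 0.09794 = 0.17826 hr

Final: 0.17826 hr


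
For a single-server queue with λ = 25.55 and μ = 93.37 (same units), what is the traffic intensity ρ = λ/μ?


ρ = λ/μ = 25.55/93.37 = 0.2736

Final: 0.2736


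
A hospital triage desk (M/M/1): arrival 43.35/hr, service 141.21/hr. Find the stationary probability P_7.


ρ = 43.35/141.21 = 0.3070
P_n = (1−ρ)·ρ^n = (1 − 0.3070)·0.3070^7 = 0.6930·0.0002570 = 0.0001781

Final: 0.0001781


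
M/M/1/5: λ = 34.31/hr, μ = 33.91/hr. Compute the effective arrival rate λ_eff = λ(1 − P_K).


ρ = 1.0118; P_K = (1−ρ)ρ^5/(1−ρ^6) = 0.171591
λ_eff = λ(1 − P_K) = 34.31·(1 − 0.171591) = 34.31·0.828409 = 28.4227 /hr

Final: 28.4227 /hr


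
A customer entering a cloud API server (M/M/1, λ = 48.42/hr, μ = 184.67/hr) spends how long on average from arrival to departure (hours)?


W = 1/(μ−λ) = 1/(184.67 − 48.42) = 1/136.25 = 0.007339 hr

Final: 0.007339 hr


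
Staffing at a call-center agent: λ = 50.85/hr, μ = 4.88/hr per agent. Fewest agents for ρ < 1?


Stability requires cμ > λ ⇔ c > λ/μ.
λ/μ = 50.85/4.88 = 10.4201
Minimum integer c = ⌊10.4201⌋ + 1 = 11
Check: 11·4.88 = 53.68 > 50.85, while 10·4.88 = 48.80 ≤ 50.85

Final: 11 servers


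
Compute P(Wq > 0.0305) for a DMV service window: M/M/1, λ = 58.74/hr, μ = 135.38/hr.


ρ = 58.74/135.38 = 0.4339
P(Wq > t) = ρ·e^{−(μ−λ)t} = 0.4339·e^{−2.3375}
= 0.4339·0.096567 = 0.041899

Final: 0.041899


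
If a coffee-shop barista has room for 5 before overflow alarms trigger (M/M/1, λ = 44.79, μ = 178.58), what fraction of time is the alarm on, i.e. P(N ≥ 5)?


ρ = 44.79/178.58 = 0.2508
P(N ≥ n) = ρ^n = 0.2508^5 = 0.0009925

Final: 0.0009925


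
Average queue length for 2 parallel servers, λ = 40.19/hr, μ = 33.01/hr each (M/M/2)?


a = λ/μ = 1.2175; ρ = a/2 = 0.6088
P₀ = 0.243197
Lq = P₀·a^c·ρ / (c!·(1−ρ)²) = 0.243197·1.48233·0.6088/(2·0.15307)
= 0.71683

Final: 0.71683


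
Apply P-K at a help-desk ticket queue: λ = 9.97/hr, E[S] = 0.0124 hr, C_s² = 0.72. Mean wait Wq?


ρ = λ·E[S] = 9.97·0.0124 = 0.1236
E[S²] = E[S]²(1+C_s²) = 0.0124²·(1+0.72) = 0.0002645
Wq = λ·E[S²]/(2(1−ρ)) = 9.97·0.0002645/(2·0.8764) = 0.001504 hr

Final: 0.001504 hr


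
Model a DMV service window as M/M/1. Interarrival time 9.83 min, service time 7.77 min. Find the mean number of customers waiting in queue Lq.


λ = 60/9.83 = 6.1038 /hr
μ = 60/7.77 = 7.7220 /hr
ρ = λ/μ = 6.1038/7.7220 = 0.7904
Lq = ρ²/(1−ρ) = 0.6248/0.2096 = 2.9814

Final: 2.9814


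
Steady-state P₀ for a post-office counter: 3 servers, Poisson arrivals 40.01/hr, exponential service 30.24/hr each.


a = λ/μ = 40.01/30.24 = 1.3231; ρ = a/c = 0.4410
Σ_{k=0}^{2} a^k/k! (terms k=0..2) = 1.00000 + 1.32308 + 0.87527 = 3.19836
Tail: a^3/(3!(1−ρ)) = 2.31612/(6·0.5590) = 0.69059
P₀ = 1/(3.19836 + 0.69059) = 1/3.88894 = 0.257139

Final: 0.257139


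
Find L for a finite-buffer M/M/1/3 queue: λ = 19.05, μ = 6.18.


ρ = 19.05/6.18 = 3.0825
L = ρ[1 − (K+1)ρ^K + Kρ^(K+1)] / [(1−ρ)(1−ρ^(K+1))]
Numerator: 3.0825·(1 − 4·29.290010 + 3·90.287166) = 476.871000
Denominator: (-2.0825)·(-89.287166) = 185.942690
L = 476.871000/185.942690 = 2.5646

Final: 2.5646


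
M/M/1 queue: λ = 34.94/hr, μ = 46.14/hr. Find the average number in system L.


ρ = λ/μ = 34.94/46.14 = 0.7573
L = ρ/(1−ρ) = 0.7573/(1 − 0.7573) = 0.7573/0.2427 = 3.1196

Final: 3.1196


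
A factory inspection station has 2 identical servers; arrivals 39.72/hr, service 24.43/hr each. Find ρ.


ρ = λ/(cμ) = 39.72/(2·24.43) = 39.72/48.86 = 0.8129

Final: 0.8129


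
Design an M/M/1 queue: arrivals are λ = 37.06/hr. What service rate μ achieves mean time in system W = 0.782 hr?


W = 1/(μ−λ) ⇒ μ − λ = 1/W = 1/0.782 = 1.2788
μ = λ + 1/W = 37.06 + 1.2788 = 38.3388 per hr

Final: 38.3388 /hr


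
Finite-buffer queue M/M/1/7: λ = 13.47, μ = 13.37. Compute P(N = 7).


ρ = λ/μ = 13.47/13.37 = 1.0075
P_K = (1−ρ)ρ^K/(1−ρ^(K+1)) = (-0.007479·1.053546)/(1 − 1.061425)
= -0.007880/-0.061425 = 0.128284

Final: 0.128284


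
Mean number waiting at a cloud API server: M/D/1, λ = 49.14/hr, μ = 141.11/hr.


ρ = 49.14/141.11 = 0.3482
M/D/1: Lq = ρ²/(2(1−ρ)) = 0.1213/(2·0.6518) = 0.09303

Final: 0.09303


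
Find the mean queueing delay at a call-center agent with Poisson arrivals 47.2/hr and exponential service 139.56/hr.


ρ = 47.2/139.56 = 0.3382
Wq = ρ/(μ−λ) = 0.3382/(139.56 − 47.2) = 0.3382/92.36 = 0.003662 hr

Final: 0.003662 hr


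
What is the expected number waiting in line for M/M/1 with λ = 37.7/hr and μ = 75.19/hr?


ρ = 37.7/75.19 = 0.5014
Lq = ρ²/(1−ρ) = 0.2514/0.4986 = 0.5042

Final: 0.5042


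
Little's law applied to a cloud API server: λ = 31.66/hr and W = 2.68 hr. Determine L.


L = λW = 31.66·2.68 = 84.8488

Final: 84.8488


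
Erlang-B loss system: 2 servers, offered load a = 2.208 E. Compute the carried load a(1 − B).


B(2,2.208) = 0.431773 (Erlang-B)
Carried load = a(1 − B) = 2.208·(1 − 0.431773) = 2.208·0.568227 = 1.2546 E

Final: 1.2546 Erlangs


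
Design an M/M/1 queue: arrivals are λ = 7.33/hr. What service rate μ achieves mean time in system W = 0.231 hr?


W = 1/(μ−λ) ⇒ μ − λ = 1/W = 1/0.231 = 4.3290
μ = λ + 1/W = 7.33 + 4.3290 = 11.6590 per hr

Final: 11.6590 /hr


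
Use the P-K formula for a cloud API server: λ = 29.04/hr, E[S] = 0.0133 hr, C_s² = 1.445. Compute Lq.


ρ = λ·E[S] = 29.04·0.0133 = 0.3862
Lq = ρ²(1+C_s²)/(2(1−ρ)) = 0.1492·(1+1.445)/(2·0.6138)
= 0.1492·2.4450/1.2275 = 0.29713

Final: 0.29713


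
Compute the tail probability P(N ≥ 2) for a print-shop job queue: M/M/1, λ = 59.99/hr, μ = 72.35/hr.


ρ = 59.99/72.35 = 0.8292
P(N ≥ n) = ρ^n = 0.8292^2 = 0.687513

Final: 0.687513


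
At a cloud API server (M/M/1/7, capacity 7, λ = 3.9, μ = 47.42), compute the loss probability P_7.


ρ = λ/μ = 3.9/47.42 = 0.08224
P_K = (1−ρ)ρ^K/(1−ρ^(K+1)) = (0.9178·0.00000002545)/(1 − 0.000000002093)
= 0.00000002336/1.000000 = 0.00000002336

Final: 0.00000002336


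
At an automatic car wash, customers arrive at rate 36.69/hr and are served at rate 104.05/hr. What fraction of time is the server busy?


ρ = λ/μ = 36.69/104.05 = 0.3526

Final: 0.3526


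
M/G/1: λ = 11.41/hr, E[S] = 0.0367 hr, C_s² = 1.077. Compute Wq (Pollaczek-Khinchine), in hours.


ρ = λ·E[S] = 11.41·0.0367 = 0.4187
E[S²] = E[S]²(1+C_s²) = 0.0367²·(1+1.077) = 0.002797
Wq = λ·E[S²]/(2(1−ρ)) = 11.41·0.002797/(2·0.5813) = 0.02746 hr

Final: 0.02746 hr


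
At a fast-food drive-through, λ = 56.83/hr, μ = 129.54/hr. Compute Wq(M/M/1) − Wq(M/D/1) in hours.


ρ = 56.83/129.54 = 0.4387
Wq(M/M/1) = ρ/(μ−λ) = 0.4387/72.71 = 0.006034 hr
Wq(M/D/1) = ρ/(2(μ−λ)) = 0.003017 hr
Savings = 0.006034 − 0.003017 = 0.003017 hr

Final: 0.003017 hr


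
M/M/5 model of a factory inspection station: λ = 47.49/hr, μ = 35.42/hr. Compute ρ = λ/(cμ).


ρ = λ/(cμ) = 47.49/(5·35.42) = 47.49/177.10 = 0.2682

Final: 0.2682


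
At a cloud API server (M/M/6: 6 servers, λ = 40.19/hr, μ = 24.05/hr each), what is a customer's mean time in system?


a = 1.6711; ρ = 0.2785; P₀ = 0.187947
Lq = P₀·a^c·ρ/(c!(1−ρ)²) = 0.003042
Wq = Lq/λ = 0.003042/40.19 = 0.00007568 hr
W = Wq + 1/μ = 0.00007568 + 0.04158 = 0.04166 hr

Final: 0.04166 hr


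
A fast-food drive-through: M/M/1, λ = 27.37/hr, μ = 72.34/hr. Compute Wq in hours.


ρ = 27.37/72.34 = 0.3784
Wq = ρ/(μ−λ) = 0.3784/(72.34 − 27.37) = 0.3784/44.97 = 0.008413 hr

Final: 0.008413 hr


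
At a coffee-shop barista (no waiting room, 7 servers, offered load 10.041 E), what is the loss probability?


B(c,a) = (a^c/c!) / Σ_{k=0}^{c} a^k/k!
a^7/7! = 2041.776651
Σ terms (k=0..7): 1.00000 + 10.04100 + 50.41084 + 168.72508 + 423.54214 + 850.55733 + 1423.40768 + 2041.77665 = 4969.460725
B = 2041.776651/4969.460725 = 0.410865

Final: 0.410865


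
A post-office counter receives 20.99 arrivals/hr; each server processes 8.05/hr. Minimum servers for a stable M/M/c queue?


Stability requires cμ > λ ⇔ c > λ/μ.
λ/μ = 20.99/8.05 = 2.6075
Minimum integer c = ⌊2.6075⌋ + 1 = 3
Check: 3·8.05 = 24.15 > 20.99, while 2·8.05 = 16.10 ≤ 20.99

Final: 3 servers


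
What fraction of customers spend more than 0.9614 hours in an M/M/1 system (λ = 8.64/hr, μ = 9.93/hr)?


W ~ Exponential(μ−λ) for M/M/1.
μ − λ = 9.93 − 8.64 = 1.2900
P(W > t) = e^{−(μ−λ)t} = e^{−1.2402} = 0.289325

Final: 0.289325


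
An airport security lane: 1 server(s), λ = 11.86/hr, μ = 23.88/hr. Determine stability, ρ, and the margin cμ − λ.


Total capacity cμ = 1·23.88 = 23.88/hr
ρ = λ/(cμ) = 11.86/23.88 = 0.4966
Stable ⇔ ρ < 1: YES
Spare capacity = cμ − λ = 23.88 − 11.86 = 12.02/hr

Final: ρ = 0.4966; stable; margin = 12.02/hr


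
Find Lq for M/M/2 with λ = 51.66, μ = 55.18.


a = λ/μ = 0.9362; ρ = a/2 = 0.4681
P₀ = 0.362301
Lq = P₀·a^c·ρ / (c!·(1−ρ)²) = 0.362301·0.87649·0.4681/(2·0.28291)
= 0.26271

Final: 0.26271


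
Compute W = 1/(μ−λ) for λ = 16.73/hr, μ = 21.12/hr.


W = 1/(μ−λ) = 1/(21.12 − 16.73) = 1/4.39 = 0.2278 hr

Final: 0.2278 hr


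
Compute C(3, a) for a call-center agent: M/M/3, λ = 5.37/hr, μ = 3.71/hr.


a = λ/μ = 1.4474; ρ = a/3 = 0.4825
P₀ = 0.223634 (from M/M/c formula)
C(c,a) = [a^c/(c!(1−ρ))]·P₀ = [3.03250/(6·0.5175)]·0.223634
= 0.97661·0.223634 = 0.218404

Final: 0.218404


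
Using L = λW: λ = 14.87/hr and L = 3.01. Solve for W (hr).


W = L/λ = 3.01/14.87 = 0.2024 hr

Final: 0.2024 hr


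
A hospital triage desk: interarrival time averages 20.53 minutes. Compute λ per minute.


λ = 1/(interarrival time) in consistent units.
1 minute = 1 min, so λ = 1/20.53 = 0.04871 per minute

Final: 0.04871 /min


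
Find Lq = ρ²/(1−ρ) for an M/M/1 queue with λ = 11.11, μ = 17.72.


ρ = 11.11/17.72 = 0.6270
Lq = ρ²/(1−ρ) = 0.3931/0.3730 = 1.0538

Final: 1.0538


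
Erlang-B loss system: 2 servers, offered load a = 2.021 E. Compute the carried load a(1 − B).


B(2,2.021) = 0.403344 (Erlang-B)
Carried load = a(1 − B) = 2.021·(1 − 0.403344) = 2.021·0.596656 = 1.2058 E

Final: 1.2058 Erlangs


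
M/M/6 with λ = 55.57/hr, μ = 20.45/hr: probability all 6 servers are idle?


a = λ/μ = 55.57/20.45 = 2.7174; ρ = a/c = 0.4529
Σ_{k=0}^{5} a^k/k! (terms k=0..5) = 1.00000 + 2.71736 + 3.69202 + 3.34418 + 2.27184 + 1.23468 = 14.26008
Tail: a^6/(6!(1−ρ)) = 402.60810/(720·0.5471) = 1.02206
P₀ = 1/(14.26008 + 1.02206) = 1/15.28214 = 0.065436

Final: 0.065436


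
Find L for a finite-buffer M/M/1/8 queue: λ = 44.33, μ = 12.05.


ρ = 44.33/12.05 = 3.6788
L = ρ[1 − (K+1)ρ^K + Kρ^(K+1)] / [(1−ρ)(1−ρ^(K+1))]
Numerator: 3.6788·(1 − 9·33549.455426 + 8·123423.017348) = 2521622.985143
Denominator: (-2.6788)·(-123422.017348) = 330627.611618
L = 2521622.985143/330627.611618 = 7.6268

Final: 7.6268


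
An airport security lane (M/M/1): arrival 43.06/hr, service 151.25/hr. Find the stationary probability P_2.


ρ = 43.06/151.25 = 0.2847
P_n = (1−ρ)·ρ^n = (1 − 0.2847)·0.2847^2 = 0.7153·0.081051 = 0.057976

Final: 0.057976


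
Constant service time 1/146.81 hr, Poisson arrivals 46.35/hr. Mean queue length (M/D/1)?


ρ = 46.35/146.81 = 0.3157
M/D/1: Lq = ρ²/(2(1−ρ)) = 0.09968/(2·0.6843) = 0.07283

Final: 0.07283


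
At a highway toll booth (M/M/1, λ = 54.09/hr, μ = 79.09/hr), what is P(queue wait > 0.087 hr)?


ρ = 54.09/79.09 = 0.6839
P(Wq > t) = ρ·e^{−(μ−λ)t} = 0.6839·e^{−2.1750}
= 0.6839·0.113608 = 0.077697

Final: 0.077697


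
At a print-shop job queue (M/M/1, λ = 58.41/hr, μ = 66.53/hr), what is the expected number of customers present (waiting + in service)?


ρ = λ/μ = 58.41/66.53 = 0.8779
L = ρ/(1−ρ) = 0.8779/(1 − 0.8779) = 0.8779/0.1221 = 7.1933

Final: 7.1933


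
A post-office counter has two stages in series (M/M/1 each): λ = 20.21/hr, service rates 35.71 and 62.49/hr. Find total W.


Each node sees arrival rate λ = 20.21/hr (tandem ⇒ throughput preserved).
W₁ = 1/(μ₁−λ) = 1/(35.71−20.21) = 0.06452 hr
W₂ = 1/(μ₂−λ) = 1/(62.49−20.21) = 0.02365 hr
W_total = W₁ + W₂ = 0.06452 + 0.02365 = 0.08817 hr

Final: 0.08817 hr


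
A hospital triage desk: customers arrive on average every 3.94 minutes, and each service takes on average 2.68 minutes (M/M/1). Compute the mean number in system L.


λ = 60/3.94 = 15.2284 /hr
μ = 60/2.68 = 22.3881 /hr
ρ = λ/μ = 15.2284/22.3881 = 0.6802
L = ρ/(1−ρ) = 0.6802/0.3198 = 2.1270

Final: 2.1270


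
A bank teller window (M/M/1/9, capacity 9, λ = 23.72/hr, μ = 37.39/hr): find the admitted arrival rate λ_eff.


ρ = 0.6344; P_K = (1−ρ)ρ^9/(1−ρ^10) = 0.006150
λ_eff = λ(1 − P_K) = 23.72·(1 − 0.006150) = 23.72·0.993850 = 23.5741 /hr

Final: 23.5741 /hr


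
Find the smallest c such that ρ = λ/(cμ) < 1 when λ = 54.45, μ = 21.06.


Stability requires cμ > λ ⇔ c > λ/μ.
λ/μ = 54.45/21.06 = 2.5855
Minimum integer c = ⌊2.5855⌋ + 1 = 3
Check: 3·21.06 = 63.18 > 54.45, while 2·21.06 = 42.12 ≤ 54.45

Final: 3 servers


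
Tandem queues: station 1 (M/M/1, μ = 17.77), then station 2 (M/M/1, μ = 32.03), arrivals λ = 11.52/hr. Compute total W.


Each node sees arrival rate λ = 11.52/hr (tandem ⇒ throughput preserved).
W₁ = 1/(μ₁−λ) = 1/(17.77−11.52) = 0.16000 hr
W₂ = 1/(μ₂−λ) = 1/(32.03−11.52) = 0.04876 hr
W_total = W₁ + W₂ = 0.16000 + 0.04876 = 0.20876 hr

Final: 0.20876 hr


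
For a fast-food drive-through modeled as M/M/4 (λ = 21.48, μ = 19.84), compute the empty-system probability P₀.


a = λ/μ = 21.48/19.84 = 1.0827; ρ = a/c = 0.2707
Σ_{k=0}^{3} a^k/k! (terms k=0..3) = 1.00000 + 1.08266 + 0.58608 + 0.21151 = 2.88025
Tail: a^4/(4!(1−ρ)) = 1.37395/(24·0.7293) = 0.07849
P₀ = 1/(2.88025 + 0.07849) = 1/2.95874 = 0.337982

Final: 0.337982


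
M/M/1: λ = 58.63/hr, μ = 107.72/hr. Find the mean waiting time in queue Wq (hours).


ρ = 58.63/107.72 = 0.5443
Wq = ρ/(μ−λ) = 0.5443/(107.72 − 58.63) = 0.5443/49.09 = 0.01109 hr

Final: 0.01109 hr


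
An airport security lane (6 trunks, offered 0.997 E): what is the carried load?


B(6,0.997) = 0.0005034 (Erlang-B)
Carried load = a(1 − B) = 0.997·(1 − 0.0005034) = 0.997·0.999497 = 0.9965 E

Final: 0.9965 Erlangs


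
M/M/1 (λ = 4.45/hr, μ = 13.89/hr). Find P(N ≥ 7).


ρ = 4.45/13.89 = 0.3204
P(N ≥ n) = ρ^n = 0.3204^7 = 0.0003464

Final: 0.0003464


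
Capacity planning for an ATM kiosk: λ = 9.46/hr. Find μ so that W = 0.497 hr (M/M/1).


W = 1/(μ−λ) ⇒ μ − λ = 1/W = 1/0.497 = 2.0121
μ = λ + 1/W = 9.46 + 2.0121 = 11.4721 per hr

Final: 11.4721 /hr


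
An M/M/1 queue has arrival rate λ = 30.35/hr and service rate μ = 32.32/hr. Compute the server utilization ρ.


ρ = λ/μ = 30.35/32.32 = 0.9390

Final: 0.9390


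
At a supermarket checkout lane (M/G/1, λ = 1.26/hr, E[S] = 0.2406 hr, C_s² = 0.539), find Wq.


ρ = λ·E[S] = 1.26·0.2406 = 0.3032
E[S²] = E[S]²(1+C_s²) = 0.2406²·(1+0.539) = 0.089090
Wq = λ·E[S²]/(2(1−ρ)) = 1.26·0.089090/(2·0.6968) = 0.08054 hr

Final: 0.08054 hr


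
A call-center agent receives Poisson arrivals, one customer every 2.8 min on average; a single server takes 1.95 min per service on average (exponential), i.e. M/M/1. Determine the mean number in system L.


λ = 60/2.8 = 21.4286 /hr
μ = 60/1.95 = 30.7692 /hr
ρ = λ/μ = 21.4286/30.7692 = 0.6964
L = ρ/(1−ρ) = 0.6964/0.3036 = 2.2941

Final: 2.2941


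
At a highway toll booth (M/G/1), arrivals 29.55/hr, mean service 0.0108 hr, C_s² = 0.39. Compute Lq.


ρ = λ·E[S] = 29.55·0.0108 = 0.3191
Lq = ρ²(1+C_s²)/(2(1−ρ)) = 0.1019·(1+0.39)/(2·0.6809)
= 0.1019·1.3900/1.3617 = 0.10397

Final: 0.10397


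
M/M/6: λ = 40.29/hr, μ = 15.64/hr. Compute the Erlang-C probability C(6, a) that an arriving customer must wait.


a = λ/μ = 2.5761; ρ = a/6 = 0.4293
P₀ = 0.075556 (from M/M/c formula)
C(c,a) = [a^c/(c!(1−ρ))]·P₀ = [292.25578/(720·0.5707)]·0.075556
= 0.71131·0.075556 = 0.053744

Final: 0.053744


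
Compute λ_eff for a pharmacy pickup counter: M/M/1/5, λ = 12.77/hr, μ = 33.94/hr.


ρ = 0.3763; P_K = (1−ρ)ρ^5/(1−ρ^6) = 0.004717
λ_eff = λ(1 − P_K) = 12.77·(1 − 0.004717) = 12.77·0.995283 = 12.7098 /hr

Final: 12.7098 /hr


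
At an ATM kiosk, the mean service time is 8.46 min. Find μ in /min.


μ = 1/(service time) in consistent units.
1 minute = 1 min, so μ = 1/8.46 = 0.1182 per minute

Final: 0.1182 /min


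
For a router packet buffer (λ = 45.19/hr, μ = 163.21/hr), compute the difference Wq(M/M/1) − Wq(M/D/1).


ρ = 45.19/163.21 = 0.2769
Wq(M/M/1) = ρ/(μ−λ) = 0.2769/118.02 = 0.002346 hr
Wq(M/D/1) = ρ/(2(μ−λ)) = 0.001173 hr
Savings = 0.002346 − 0.001173 = 0.001173 hr

Final: 0.001173 hr


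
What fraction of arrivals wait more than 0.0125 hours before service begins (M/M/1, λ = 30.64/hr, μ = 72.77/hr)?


ρ = 30.64/72.77 = 0.4211
P(Wq > t) = ρ·e^{−(μ−λ)t} = 0.4211·e^{−0.5266}
= 0.4211·0.590595 = 0.248672

Final: 0.248672


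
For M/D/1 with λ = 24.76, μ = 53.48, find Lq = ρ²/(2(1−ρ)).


ρ = 24.76/53.48 = 0.4630
M/D/1: Lq = ρ²/(2(1−ρ)) = 0.2143/(2·0.5370) = 0.19957

Final: 0.19957


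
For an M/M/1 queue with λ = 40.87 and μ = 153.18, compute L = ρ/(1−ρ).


ρ = λ/μ = 40.87/153.18 = 0.2668
L = ρ/(1−ρ) = 0.2668/(1 − 0.2668) = 0.2668/0.7332 = 0.3639

Final: 0.3639


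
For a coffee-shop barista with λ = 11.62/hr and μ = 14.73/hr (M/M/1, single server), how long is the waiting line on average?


ρ = 11.62/14.73 = 0.7889
Lq = ρ²/(1−ρ) = 0.6223/0.2111 = 2.9475

Final: 2.9475


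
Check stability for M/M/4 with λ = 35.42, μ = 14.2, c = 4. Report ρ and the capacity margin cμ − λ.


Total capacity cμ = 4·14.2 = 56.80/hr
ρ = λ/(cμ) = 35.42/56.80 = 0.6236
Stable ⇔ ρ < 1: YES
Spare capacity = cμ − λ = 56.80 − 35.42 = 21.38/hr

Final: ρ = 0.6236; stable; margin = 21.38/hr


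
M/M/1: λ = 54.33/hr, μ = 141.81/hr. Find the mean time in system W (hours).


W = 1/(μ−λ) = 1/(141.81 − 54.33) = 1/87.48 = 0.01143 hr

Final: 0.01143 hr


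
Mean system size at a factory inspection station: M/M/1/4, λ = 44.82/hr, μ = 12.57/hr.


ρ = 44.82/12.57 = 3.5656
L = ρ[1 − (K+1)ρ^K + Kρ^(K+1)] / [(1−ρ)(1−ρ^(K+1))]
Numerator: 3.5656·(1 − 5·161.639053 + 4·576.345455) = 5341.982602
Denominator: (-2.5656)·(-575.345455) = 1476.124974
L = 5341.982602/1476.124974 = 3.6189

Final: 3.6189


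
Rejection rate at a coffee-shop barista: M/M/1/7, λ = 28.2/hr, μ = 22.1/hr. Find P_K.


ρ = λ/μ = 28.2/22.1 = 1.2760
P_K = (1−ρ)ρ^K/(1−ρ^(K+1)) = (-0.2760·5.508050)/(1 − 7.028371)
= -1.520321/-6.028371 = 0.252194

Final: 0.252194


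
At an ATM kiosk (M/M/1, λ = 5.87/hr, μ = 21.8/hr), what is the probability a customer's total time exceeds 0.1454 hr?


W ~ Exponential(μ−λ) for M/M/1.
μ − λ = 21.8 − 5.87 = 15.9300
P(W > t) = e^{−(μ−λ)t} = e^{−2.3162} = 0.098646

Final: 0.098646


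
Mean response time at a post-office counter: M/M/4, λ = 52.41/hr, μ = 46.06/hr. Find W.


a = 1.1379; ρ = 0.2845; P₀ = 0.319654
Lq = P₀·a^c·ρ/(c!(1−ρ)²) = 0.01241
Wq = Lq/λ = 0.01241/52.41 = 0.0002367 hr
W = Wq + 1/μ = 0.0002367 + 0.02171 = 0.02195 hr

Final: 0.02195 hr


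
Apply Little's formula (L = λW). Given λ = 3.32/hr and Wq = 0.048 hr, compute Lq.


Lq = λWq = 3.32·0.048 = 0.1594

Final: 0.1594


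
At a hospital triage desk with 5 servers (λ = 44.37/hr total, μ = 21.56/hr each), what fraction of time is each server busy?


ρ = λ/(cμ) = 44.37/(5·21.56) = 44.37/107.80 = 0.4116

Final: 0.4116


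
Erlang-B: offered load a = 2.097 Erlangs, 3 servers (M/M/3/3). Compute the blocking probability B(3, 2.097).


B(c,a) = (a^c/c!) / Σ_{k=0}^{c} a^k/k!
a^3/3! = 1.536894
Σ terms (k=0..3): 1.00000 + 2.09700 + 2.19870 + 1.53689 = 6.832599
B = 1.536894/6.832599 = 0.224936

Final: 0.224936


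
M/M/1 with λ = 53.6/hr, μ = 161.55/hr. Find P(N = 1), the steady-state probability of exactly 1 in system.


ρ = 53.6/161.55 = 0.3318
P_n = (1−ρ)·ρ^n = (1 − 0.3318)·0.3318^1 = 0.6682·0.331786 = 0.221704

Final: 0.221704


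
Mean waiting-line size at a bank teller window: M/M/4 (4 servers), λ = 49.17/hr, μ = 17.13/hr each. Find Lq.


a = λ/μ = 2.8704; ρ = a/4 = 0.7176
P₀ = 0.045563
Lq = P₀·a^c·ρ / (c!·(1−ρ)²) = 0.045563·67.88462·0.7176/(24·0.07975)
= 1.15965

Final: 1.15965


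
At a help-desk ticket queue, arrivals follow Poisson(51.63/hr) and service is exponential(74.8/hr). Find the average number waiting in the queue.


ρ = 51.63/74.8 = 0.6902
Lq = ρ²/(1−ρ) = 0.4764/0.3098 = 1.5381

Final: 1.5381


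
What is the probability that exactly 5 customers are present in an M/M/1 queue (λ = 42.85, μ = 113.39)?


ρ = 42.85/113.39 = 0.3779
P_n = (1−ρ)·ρ^n = (1 − 0.3779)·0.3779^5 = 0.6221·0.007707 = 0.004794

Final: 0.004794


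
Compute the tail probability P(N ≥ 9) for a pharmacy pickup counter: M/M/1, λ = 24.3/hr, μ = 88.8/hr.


ρ = 24.3/88.8 = 0.2736
P(N ≥ n) = ρ^n = 0.2736^9 = 0.000008605

Final: 0.000008605


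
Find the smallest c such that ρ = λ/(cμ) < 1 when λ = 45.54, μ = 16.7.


Stability requires cμ > λ ⇔ c > λ/μ.
λ/μ = 45.54/16.7 = 2.7269
Minimum integer c = ⌊2.7269⌋ + 1 = 3
Check: 3·16.7 = 50.10 > 45.54, while 2·16.7 = 33.40 ≤ 45.54

Final: 3 servers


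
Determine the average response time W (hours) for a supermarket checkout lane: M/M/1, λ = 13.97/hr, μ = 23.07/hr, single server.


W = 1/(μ−λ) = 1/(23.07 − 13.97) = 1/9.10 = 0.1099 hr

Final: 0.1099 hr


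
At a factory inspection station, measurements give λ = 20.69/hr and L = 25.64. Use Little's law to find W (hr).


W = L/λ = 25.64/20.69 = 1.2392 hr

Final: 1.2392 hr


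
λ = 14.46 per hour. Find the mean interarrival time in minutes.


Mean interarrival time = 1/λ = 1/14.46 hour = 0.06916 hour
In minutes: 0.06916 × 60 = 4.1494 min

Final: 4.1494 min


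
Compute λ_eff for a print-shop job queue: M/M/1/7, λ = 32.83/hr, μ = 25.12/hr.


ρ = 1.3069; P_K = (1−ρ)ρ^7/(1−ρ^8) = 0.266111
λ_eff = λ(1 − P_K) = 32.83·(1 − 0.266111) = 32.83·0.733889 = 24.0936 /hr

Final: 24.0936 /hr


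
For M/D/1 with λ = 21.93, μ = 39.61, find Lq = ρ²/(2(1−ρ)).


ρ = 21.93/39.61 = 0.5536
M/D/1: Lq = ρ²/(2(1−ρ)) = 0.3065/(2·0.4464) = 0.34337

Final: 0.34337


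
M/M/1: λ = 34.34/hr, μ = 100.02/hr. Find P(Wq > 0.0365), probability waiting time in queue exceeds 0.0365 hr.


ρ = 34.34/100.02 = 0.3433
P(Wq > t) = ρ·e^{−(μ−λ)t} = 0.3433·e^{−2.3973}
= 0.3433·0.090961 = 0.031230

Final: 0.031230


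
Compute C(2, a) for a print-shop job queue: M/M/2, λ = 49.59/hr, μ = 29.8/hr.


a = λ/μ = 1.6641; ρ = a/2 = 0.8320
P₀ = 0.091675 (from M/M/c formula)
C(c,a) = [a^c/(c!(1−ρ))]·P₀ = [2.76921/(2·0.1680)]·0.091675
= 8.24400·0.091675 = 0.755769

Final: 0.755769


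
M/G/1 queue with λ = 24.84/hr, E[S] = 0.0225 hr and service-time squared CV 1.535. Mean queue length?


ρ = λ·E[S] = 24.84·0.0225 = 0.5589
Lq = ρ²(1+C_s²)/(2(1−ρ)) = 0.3124·(1+1.535)/(2·0.4411)
= 0.3124·2.5350/0.8822 = 0.89759

Final: 0.89759


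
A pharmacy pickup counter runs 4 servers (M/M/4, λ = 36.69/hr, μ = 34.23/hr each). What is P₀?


a = λ/μ = 36.69/34.23 = 1.0719; ρ = a/c = 0.2680
Σ_{k=0}^{3} a^k/k! (terms k=0..3) = 1.00000 + 1.07187 + 0.57445 + 0.20524 = 2.85156
Tail: a^4/(4!(1−ρ)) = 1.31997/(24·0.7320) = 0.07513
P₀ = 1/(2.85156 + 0.07513) = 1/2.92669 = 0.341683

Final: 0.341683


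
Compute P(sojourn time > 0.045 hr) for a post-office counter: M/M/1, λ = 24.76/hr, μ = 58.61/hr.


W ~ Exponential(μ−λ) for M/M/1.
μ − λ = 58.61 − 24.76 = 33.8500
P(W > t) = e^{−(μ−λ)t} = e^{−1.5232} = 0.218002

Final: 0.218002


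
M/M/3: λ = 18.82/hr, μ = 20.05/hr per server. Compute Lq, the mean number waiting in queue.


a = λ/μ = 0.9387; ρ = a/3 = 0.3129
P₀ = 0.387628
Lq = P₀·a^c·ρ / (c!·(1−ρ)²) = 0.387628·0.82702·0.3129/(6·0.47213)
= 0.03541

Final: 0.03541


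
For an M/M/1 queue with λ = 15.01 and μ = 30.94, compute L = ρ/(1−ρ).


ρ = λ/μ = 15.01/30.94 = 0.4851
L = ρ/(1−ρ) = 0.4851/(1 − 0.4851) = 0.4851/0.5149 = 0.9422

Final: 0.9422


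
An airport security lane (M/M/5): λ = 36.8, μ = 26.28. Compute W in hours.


a = 1.4003; ρ = 0.2801; P₀ = 0.246251
Lq = P₀·a^c·ρ/(c!(1−ρ)²) = 0.005970
Wq = Lq/λ = 0.005970/36.8 = 0.0001622 hr
W = Wq + 1/μ = 0.0001622 + 0.03805 = 0.03821 hr

Final: 0.03821 hr


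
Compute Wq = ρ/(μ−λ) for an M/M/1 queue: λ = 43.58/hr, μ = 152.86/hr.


ρ = 43.58/152.86 = 0.2851
Wq = ρ/(μ−λ) = 0.2851/(152.86 − 43.58) = 0.2851/109.28 = 0.002609 hr

Final: 0.002609 hr


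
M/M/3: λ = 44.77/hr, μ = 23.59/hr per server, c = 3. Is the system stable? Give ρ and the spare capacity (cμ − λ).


Total capacity cμ = 3·23.59 = 70.77/hr
ρ = λ/(cμ) = 44.77/70.77 = 0.6326
Stable ⇔ ρ < 1: YES
Spare capacity = cμ − λ = 70.77 − 44.77 = 26.00/hr

Final: ρ = 0.6326; stable; margin = 26.00/hr


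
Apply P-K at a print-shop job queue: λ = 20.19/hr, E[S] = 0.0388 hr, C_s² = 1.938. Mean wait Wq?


ρ = λ·E[S] = 20.19·0.0388 = 0.7834
E[S²] = E[S]²(1+C_s²) = 0.0388²·(1+1.938) = 0.004423
Wq = λ·E[S²]/(2(1−ρ)) = 20.19·0.004423/(2·0.2166) = 0.20611 hr

Final: 0.20611 hr


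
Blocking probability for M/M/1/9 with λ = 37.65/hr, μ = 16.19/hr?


ρ = λ/μ = 37.65/16.19 = 2.3255
P_K = (1−ρ)ρ^K/(1−ρ^(K+1)) = (-1.3255·1989.130085)/(1 − 4625.741057)
= -2636.610971/-4624.741057 = 0.570110

Final: 0.570110


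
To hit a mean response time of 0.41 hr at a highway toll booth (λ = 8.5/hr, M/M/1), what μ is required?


W = 1/(μ−λ) ⇒ μ − λ = 1/W = 1/0.41 = 2.4390
μ = λ + 1/W = 8.5 + 2.4390 = 10.9390 per hr

Final: 10.9390 /hr


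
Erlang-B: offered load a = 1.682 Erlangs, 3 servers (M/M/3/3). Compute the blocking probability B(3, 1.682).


B(c,a) = (a^c/c!) / Σ_{k=0}^{c} a^k/k!
a^3/3! = 0.793098
Σ terms (k=0..3): 1.00000 + 1.68200 + 1.41456 + 0.79310 = 4.889660
B = 0.793098/4.889660 = 0.162199

Final: 0.162199


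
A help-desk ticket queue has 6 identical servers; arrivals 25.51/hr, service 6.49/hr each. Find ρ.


ρ = λ/(cμ) = 25.51/(6·6.49) = 25.51/38.94 = 0.6551

Final: 0.6551


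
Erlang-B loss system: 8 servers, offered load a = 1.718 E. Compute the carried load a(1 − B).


B(8,1.718) = 0.0003377 (Erlang-B)
Carried load = a(1 − B) = 1.718·(1 − 0.0003377) = 1.718·0.999662 = 1.7174 E

Final: 1.7174 Erlangs


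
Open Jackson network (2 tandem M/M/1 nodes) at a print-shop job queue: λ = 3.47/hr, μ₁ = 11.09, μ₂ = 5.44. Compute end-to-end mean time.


Each node sees arrival rate λ = 3.47/hr (tandem ⇒ throughput preserved).
W₁ = 1/(μ₁−λ) = 1/(11.09−3.47) = 0.13123 hr
W₂ = 1/(μ₂−λ) = 1/(5.44−3.47) = 0.50761 hr
W_total = W₁ + W₂ = 0.13123 + 0.50761 = 0.63885 hr

Final: 0.63885 hr


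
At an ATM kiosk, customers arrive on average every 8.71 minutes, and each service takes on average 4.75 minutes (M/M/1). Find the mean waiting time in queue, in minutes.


λ = 60/8.71 = 6.8886 /hr
μ = 60/4.75 = 12.6316 /hr
ρ = λ/μ = 6.8886/12.6316 = 0.5454
Wq = ρ/(μ−λ) = 0.5454/(12.6316−6.8886) = 0.09496 hr
In minutes: 0.09496·60 = 5.698 min

Final: 5.698 min


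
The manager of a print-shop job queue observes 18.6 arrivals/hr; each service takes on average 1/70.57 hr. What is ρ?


ρ = λ/μ = 18.6/70.57 = 0.2636

Final: 0.2636


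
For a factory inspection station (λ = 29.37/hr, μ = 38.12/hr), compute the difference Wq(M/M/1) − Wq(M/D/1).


ρ = 29.37/38.12 = 0.7705
Wq(M/M/1) = ρ/(μ−λ) = 0.7705/8.75 = 0.08805 hr
Wq(M/D/1) = ρ/(2(μ−λ)) = 0.04403 hr
Savings = 0.08805 − 0.04403 = 0.04403 hr

Final: 0.04403 hr


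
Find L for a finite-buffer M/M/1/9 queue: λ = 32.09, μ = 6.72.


ρ = 32.09/6.72 = 4.7753
L = ρ[1 − (K+1)ρ^K + Kρ^(K+1)] / [(1−ρ)(1−ρ^(K+1))]
Numerator: 4.7753·(1 − 10·1291231.155460 + 9·6166013.062308) = 203340801.611312
Denominator: (-3.7753)·(-6166012.062308) = 23278530.657849
L = 203340801.611312/23278530.657849 = 8.7351

Final: 8.7351


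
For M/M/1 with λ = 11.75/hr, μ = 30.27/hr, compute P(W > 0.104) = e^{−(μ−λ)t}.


W ~ Exponential(μ−λ) for M/M/1.
μ − λ = 30.27 − 11.75 = 18.5200
P(W > t) = e^{−(μ−λ)t} = e^{−1.9261} = 0.145718

Final: 0.145718


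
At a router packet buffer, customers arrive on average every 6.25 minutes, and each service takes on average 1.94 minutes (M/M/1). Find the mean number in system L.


λ = 60/6.25 = 9.6000 /hr
μ = 60/1.94 = 30.9278 /hr
ρ = λ/μ = 9.6000/30.9278 = 0.3104
L = ρ/(1−ρ) = 0.3104/0.6896 = 0.4501

Final: 0.4501
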